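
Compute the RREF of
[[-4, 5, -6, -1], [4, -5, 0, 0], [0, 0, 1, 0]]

[[1, -5/4, 0, 0], [0, 0, 1, 0], [0, 0, 0, 1]]

Multiply r1 by -1/4.
  [ 1  -5/4  3/2  1/4 ]
  [ 4    -5    0    0 ]
  [ 0     0    1    0 ]
Subtract 4 times r1 from r2.
  [ 1  -5/4  3/2  1/4 ]
  [ 0     0   -6   -1 ]
  [ 0     0    1    0 ]
Multiply r2 by -1/6.
  [ 1  -5/4  3/2  1/4 ]
  [ 0     0    1  1/6 ]
  [ 0     0    1    0 ]
Subtract r2 from r3.
  [ 1  -5/4  3/2   1/4 ]
  [ 0     0    1   1/6 ]
  [ 0     0    0  -1/6 ]
Multiply r3 by -6.
  [ 1  -5/4  3/2  1/4 ]
  [ 0     0    1  1/6 ]
  [ 0     0    0    1 ]
Subtract 1/6 times r3 from r2.
  [ 1  -5/4  3/2  1/4 ]
  [ 0     0    1    0 ]
  [ 0     0    0    1 ]
Subtract 1/4 times r3 from r1.
  [ 1  -5/4  3/2  0 ]
  [ 0     0    1  0 ]
  [ 0     0    0  1 ]
Subtract 3/2 times r2 from r1.
  [ 1  -5/4  0  0 ]
  [ 0     0  1  0 ]
  [ 0     0  0  1 ]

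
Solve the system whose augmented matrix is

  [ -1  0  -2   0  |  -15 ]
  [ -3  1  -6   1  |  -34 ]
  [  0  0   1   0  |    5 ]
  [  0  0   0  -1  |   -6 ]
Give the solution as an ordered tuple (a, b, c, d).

(5, 5, 5, 6)

R1 -> -1·R1
  [  1  0   2   0  |   15 ]
  [ -3  1  -6   1  |  -34 ]
  [  0  0   1   0  |    5 ]
  [  0  0   0  -1  |   -6 ]
R2 -> R2 + 3·R1
  [ 1  0  2   0  |  15 ]
  [ 0  1  0   1  |  11 ]
  [ 0  0  1   0  |   5 ]
  [ 0  0  0  -1  |  -6 ]
R4 -> -1·R4
  [ 1  0  2  0  |  15 ]
  [ 0  1  0  1  |  11 ]
  [ 0  0  1  0  |   5 ]
  [ 0  0  0  1  |   6 ]
R2 -> R2 − R4
  [ 1  0  2  0  |  15 ]
  [ 0  1  0  0  |   5 ]
  [ 0  0  1  0  |   5 ]
  [ 0  0  0  1  |   6 ]
R1 -> R1 − 2·R3
  [ 1  0  0  0  |  5 ]
  [ 0  1  0  0  |  5 ]
  [ 0  0  1  0  |  5 ]
  [ 0  0  0  1  |  6 ]
Reading off the last column: a = 5, b = 5, c = 5, d = 6.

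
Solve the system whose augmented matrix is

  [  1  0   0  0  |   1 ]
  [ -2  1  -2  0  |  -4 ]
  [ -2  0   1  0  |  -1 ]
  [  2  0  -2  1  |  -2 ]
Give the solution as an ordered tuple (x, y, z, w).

ρ2 → ρ2 + 2·ρ1
  [  1  0   0  0  |   1 ]
  [  0  1  -2  0  |  -2 ]
  [ -2  0   1  0  |  -1 ]
  [  2  0  -2  1  |  -2 ]
ρ3 → ρ3 + 2·ρ1
  [ 1  0   0  0  |   1 ]
  [ 0  1  -2  0  |  -2 ]
  [ 0  0   1  0  |   1 ]
  [ 2  0  -2  1  |  -2 ]
ρ4 → ρ4 − 2·ρ1
  [ 1  0   0  0  |   1 ]
  [ 0  1  -2  0  |  -2 ]
  [ 0  0   1  0  |   1 ]
  [ 0  0  -2  1  |  -4 ]
ρ4 → ρ4 + 2·ρ3
  [ 1  0   0  0  |   1 ]
  [ 0  1  -2  0  |  -2 ]
  [ 0  0   1  0  |   1 ]
  [ 0  0   0  1  |  -2 ]
ρ2 → ρ2 + 2·ρ3
  [ 1  0  0  0  |   1 ]
  [ 0  1  0  0  |   0 ]
  [ 0  0  1  0  |   1 ]
  [ 0  0  0  1  |  -2 ]
Reading off the last column: x = 1, y = 0, z = 1, w = -2.

(1, 0, 1, -2)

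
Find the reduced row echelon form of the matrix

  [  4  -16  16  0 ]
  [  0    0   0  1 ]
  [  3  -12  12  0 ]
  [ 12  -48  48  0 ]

ρ1 -> 1/4·ρ1
  [  1   -4   4  0 ]
  [  0    0   0  1 ]
  [  3  -12  12  0 ]
  [ 12  -48  48  0 ]
ρ3 -> ρ3 − 3·ρ1
  [  1   -4   4  0 ]
  [  0    0   0  1 ]
  [  0    0   0  0 ]
  [ 12  -48  48  0 ]
ρ4 -> ρ4 − 12·ρ1
  [ 1  -4  4  0 ]
  [ 0   0  0  1 ]
  [ 0   0  0  0 ]
  [ 0   0  0  0 ]

[[1, -4, 4, 0], [0, 0, 0, 1], [0, 0, 0, 0], [0, 0, 0, 0]]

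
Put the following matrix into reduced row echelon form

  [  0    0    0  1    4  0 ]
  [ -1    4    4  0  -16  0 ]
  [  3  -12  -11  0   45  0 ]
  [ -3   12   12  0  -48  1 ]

ρ1 <=> ρ2
  [ -1    4    4  0  -16  0 ]
  [  0    0    0  1    4  0 ]
  [  3  -12  -11  0   45  0 ]
  [ -3   12   12  0  -48  1 ]
ρ1 ← -1·ρ1
  [  1   -4   -4  0   16  0 ]
  [  0    0    0  1    4  0 ]
  [  3  -12  -11  0   45  0 ]
  [ -3   12   12  0  -48  1 ]
ρ3 ← ρ3 − 3·ρ1
  [  1  -4  -4  0   16  0 ]
  [  0   0   0  1    4  0 ]
  [  0   0   1  0   -3  0 ]
  [ -3  12  12  0  -48  1 ]
ρ4 ← ρ4 + 3·ρ1
  [ 1  -4  -4  0  16  0 ]
  [ 0   0   0  1   4  0 ]
  [ 0   0   1  0  -3  0 ]
  [ 0   0   0  0   0  1 ]
ρ2 <=> ρ3
  [ 1  -4  -4  0  16  0 ]
  [ 0   0   1  0  -3  0 ]
  [ 0   0   0  1   4  0 ]
  [ 0   0   0  0   0  1 ]
ρ1 ← ρ1 + 4·ρ2
  [ 1  -4  0  0   4  0 ]
  [ 0   0  1  0  -3  0 ]
  [ 0   0  0  1   4  0 ]
  [ 0   0  0  0   0  1 ]

[[1, -4, 0, 0, 4, 0], [0, 0, 1, 0, -3, 0], [0, 0, 0, 1, 4, 0], [0, 0, 0, 0, 0, 1]]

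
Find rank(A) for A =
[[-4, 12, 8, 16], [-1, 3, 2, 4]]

r1 -> -1/4·r1
  [  1  -3  -2  -4 ]
  [ -1   3   2   4 ]
r2 -> r2 + r1
  [ 1  -3  -2  -4 ]
  [ 0   0   0   0 ]
The reduced form has 1 nonzero row.

rank = 1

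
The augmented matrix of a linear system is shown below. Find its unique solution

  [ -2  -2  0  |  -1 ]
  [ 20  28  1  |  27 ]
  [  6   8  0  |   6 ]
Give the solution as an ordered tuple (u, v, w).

(-1, 3/2, 5)

ρ1 → -1/2·ρ1
  [  1   1  0  |  1/2 ]
  [ 20  28  1  |   27 ]
  [  6   8  0  |    6 ]
ρ2 → ρ2 − 20·ρ1
  [ 1  1  0  |  1/2 ]
  [ 0  8  1  |   17 ]
  [ 6  8  0  |    6 ]
ρ3 → ρ3 − 6·ρ1
  [ 1  1  0  |  1/2 ]
  [ 0  8  1  |   17 ]
  [ 0  2  0  |    3 ]
ρ2 → 1/8·ρ2
  [ 1  1    0  |   1/2 ]
  [ 0  1  1/8  |  17/8 ]
  [ 0  2    0  |     3 ]
ρ3 → ρ3 − 2·ρ2
  [ 1  1     0  |   1/2 ]
  [ 0  1   1/8  |  17/8 ]
  [ 0  0  -1/4  |  -5/4 ]
ρ3 → -4·ρ3
  [ 1  1    0  |   1/2 ]
  [ 0  1  1/8  |  17/8 ]
  [ 0  0    1  |     5 ]
ρ2 → ρ2 − 1/8·ρ3
  [ 1  1  0  |  1/2 ]
  [ 0  1  0  |  3/2 ]
  [ 0  0  1  |    5 ]
ρ1 → ρ1 − ρ2
  [ 1  0  0  |   -1 ]
  [ 0  1  0  |  3/2 ]
  [ 0  0  1  |    5 ]
Reading off the last column: u = -1, v = 3/2, w = 5.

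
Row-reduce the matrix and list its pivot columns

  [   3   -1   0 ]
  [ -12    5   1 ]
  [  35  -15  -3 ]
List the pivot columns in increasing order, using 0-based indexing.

R1 → 1/3·R1
R2 → R2 + 12·R1
R3 → R3 − 35·R1
R3 → R3 + 10/3·R2
R3 → 3·R3
R2 → R2 − R3
R1 → R1 + 1/3·R2
Pivot columns are the columns containing a leading 1.

0, 1, 2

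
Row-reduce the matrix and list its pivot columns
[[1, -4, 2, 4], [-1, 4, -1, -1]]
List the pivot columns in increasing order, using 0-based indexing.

0, 2

Add ρ1 to ρ2.
  [ 1  -4  2  4 ]
  [ 0   0  1  3 ]
Subtract 2 times ρ2 from ρ1.
  [ 1  -4  0  -2 ]
  [ 0   0  1   3 ]
Pivot columns are the columns containing a leading 1.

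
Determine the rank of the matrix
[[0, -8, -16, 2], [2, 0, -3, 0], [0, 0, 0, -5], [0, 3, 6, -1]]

rank = 3

Swap r1 and r2.
  [ 2   0   -3   0 ]
  [ 0  -8  -16   2 ]
  [ 0   0    0  -5 ]
  [ 0   3    6  -1 ]
Multiply r1 by 1/2.
  [ 1   0  -3/2   0 ]
  [ 0  -8   -16   2 ]
  [ 0   0     0  -5 ]
  [ 0   3     6  -1 ]
Multiply r2 by -1/8.
  [ 1  0  -3/2     0 ]
  [ 0  1     2  -1/4 ]
  [ 0  0     0    -5 ]
  [ 0  3     6    -1 ]
Subtract 3 times r2 from r4.
  [ 1  0  -3/2     0 ]
  [ 0  1     2  -1/4 ]
  [ 0  0     0    -5 ]
  [ 0  0     0  -1/4 ]
Multiply r3 by -1/5.
  [ 1  0  -3/2     0 ]
  [ 0  1     2  -1/4 ]
  [ 0  0     0     1 ]
  [ 0  0     0  -1/4 ]
Add 1/4 times r3 to r4.
  [ 1  0  -3/2     0 ]
  [ 0  1     2  -1/4 ]
  [ 0  0     0     1 ]
  [ 0  0     0     0 ]
Add 1/4 times r3 to r2.
  [ 1  0  -3/2  0 ]
  [ 0  1     2  0 ]
  [ 0  0     0  1 ]
  [ 0  0     0  0 ]
The reduced form has 3 nonzero rows.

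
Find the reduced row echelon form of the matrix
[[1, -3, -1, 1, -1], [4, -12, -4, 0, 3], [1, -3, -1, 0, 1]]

[[1, -3, -1, 0, 0], [0, 0, 0, 1, 0], [0, 0, 0, 0, 1]]

r2 → r2 − 4·r1
  [ 1  -3  -1   1  -1 ]
  [ 0   0   0  -4   7 ]
  [ 1  -3  -1   0   1 ]
r3 → r3 − r1
  [ 1  -3  -1   1  -1 ]
  [ 0   0   0  -4   7 ]
  [ 0   0   0  -1   2 ]
r2 → -1/4·r2
  [ 1  -3  -1   1    -1 ]
  [ 0   0   0   1  -7/4 ]
  [ 0   0   0  -1     2 ]
r3 → r3 + r2
  [ 1  -3  -1  1    -1 ]
  [ 0   0   0  1  -7/4 ]
  [ 0   0   0  0   1/4 ]
r3 → 4·r3
  [ 1  -3  -1  1    -1 ]
  [ 0   0   0  1  -7/4 ]
  [ 0   0   0  0     1 ]
r2 → r2 + 7/4·r3
  [ 1  -3  -1  1  -1 ]
  [ 0   0   0  1   0 ]
  [ 0   0   0  0   1 ]
r1 → r1 + r3
  [ 1  -3  -1  1  0 ]
  [ 0   0   0  1  0 ]
  [ 0   0   0  0  1 ]
r1 → r1 − r2
  [ 1  -3  -1  0  0 ]
  [ 0   0   0  1  0 ]
  [ 0   0   0  0  1 ]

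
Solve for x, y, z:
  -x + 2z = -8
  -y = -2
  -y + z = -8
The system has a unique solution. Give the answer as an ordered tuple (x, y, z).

Form the augmented matrix and row-reduce:
  [ -1   0  2  |  -8 ]
  [  0  -1  0  |  -2 ]
  [  0  -1  1  |  -8 ]
Multiply ρ1 by -1.
  [ 1   0  -2  |   8 ]
  [ 0  -1   0  |  -2 ]
  [ 0  -1   1  |  -8 ]
Multiply ρ2 by -1.
  [ 1   0  -2  |   8 ]
  [ 0   1   0  |   2 ]
  [ 0  -1   1  |  -8 ]
Add ρ2 to ρ3.
  [ 1  0  -2  |   8 ]
  [ 0  1   0  |   2 ]
  [ 0  0   1  |  -6 ]
Add 2 times ρ3 to ρ1.
  [ 1  0  0  |  -4 ]
  [ 0  1  0  |   2 ]
  [ 0  0  1  |  -6 ]
Reading off the last column: x = -4, y = 2, z = -6.

(-4, 2, -6)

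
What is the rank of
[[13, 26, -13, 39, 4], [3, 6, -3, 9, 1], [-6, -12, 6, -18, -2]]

ρ1 := 1/13·ρ1
  [  1    2  -1    3  4/13 ]
  [  3    6  -3    9     1 ]
  [ -6  -12   6  -18    -2 ]
ρ2 := ρ2 − 3·ρ1
  [  1    2  -1    3  4/13 ]
  [  0    0   0    0  1/13 ]
  [ -6  -12   6  -18    -2 ]
ρ3 := ρ3 + 6·ρ1
  [ 1  2  -1  3   4/13 ]
  [ 0  0   0  0   1/13 ]
  [ 0  0   0  0  -2/13 ]
ρ2 := 13·ρ2
  [ 1  2  -1  3   4/13 ]
  [ 0  0   0  0      1 ]
  [ 0  0   0  0  -2/13 ]
ρ3 := ρ3 + 2/13·ρ2
  [ 1  2  -1  3  4/13 ]
  [ 0  0   0  0     1 ]
  [ 0  0   0  0     0 ]
ρ1 := ρ1 − 4/13·ρ2
  [ 1  2  -1  3  0 ]
  [ 0  0   0  0  1 ]
  [ 0  0   0  0  0 ]
The reduced form has 2 nonzero rows.

rank = 2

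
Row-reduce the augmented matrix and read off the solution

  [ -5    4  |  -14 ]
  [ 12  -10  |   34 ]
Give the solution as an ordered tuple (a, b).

(2, -1)

r1 ← -1/5·r1
  [  1  -4/5  |  14/5 ]
  [ 12   -10  |    34 ]
r2 ← r2 − 12·r1
  [ 1  -4/5  |  14/5 ]
  [ 0  -2/5  |   2/5 ]
r2 ← -5/2·r2
  [ 1  -4/5  |  14/5 ]
  [ 0     1  |    -1 ]
r1 ← r1 + 4/5·r2
  [ 1  0  |   2 ]
  [ 0  1  |  -1 ]
Reading off the last column: a = 2, b = -1.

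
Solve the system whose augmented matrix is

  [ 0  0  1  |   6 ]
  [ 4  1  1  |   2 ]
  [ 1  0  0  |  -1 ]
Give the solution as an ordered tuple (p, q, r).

ρ1 <=> ρ2
  [ 4  1  1  |   2 ]
  [ 0  0  1  |   6 ]
  [ 1  0  0  |  -1 ]
ρ1 ← 1/4·ρ1
  [ 1  1/4  1/4  |  1/2 ]
  [ 0    0    1  |    6 ]
  [ 1    0    0  |   -1 ]
ρ3 ← ρ3 − ρ1
  [ 1   1/4   1/4  |   1/2 ]
  [ 0     0     1  |     6 ]
  [ 0  -1/4  -1/4  |  -3/2 ]
ρ2 <=> ρ3
  [ 1   1/4   1/4  |   1/2 ]
  [ 0  -1/4  -1/4  |  -3/2 ]
  [ 0     0     1  |     6 ]
ρ2 ← -4·ρ2
  [ 1  1/4  1/4  |  1/2 ]
  [ 0    1    1  |    6 ]
  [ 0    0    1  |    6 ]
ρ2 ← ρ2 − ρ3
  [ 1  1/4  1/4  |  1/2 ]
  [ 0    1    0  |    0 ]
  [ 0    0    1  |    6 ]
ρ1 ← ρ1 − 1/4·ρ3
  [ 1  1/4  0  |  -1 ]
  [ 0    1  0  |   0 ]
  [ 0    0  1  |   6 ]
ρ1 ← ρ1 − 1/4·ρ2
  [ 1  0  0  |  -1 ]
  [ 0  1  0  |   0 ]
  [ 0  0  1  |   6 ]
Reading off the last column: p = -1, q = 0, r = 6.

(-1, 0, 6)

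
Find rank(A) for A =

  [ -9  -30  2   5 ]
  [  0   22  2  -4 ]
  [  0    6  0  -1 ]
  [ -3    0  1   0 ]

Multiply R1 by -1/9.
Add 3 times R1 to R4.
Multiply R2 by 1/22.
Subtract 6 times R2 from R3.
Subtract 10 times R2 from R4.
Multiply R3 by -11/6.
Add 19/33 times R3 to R4.
Multiply R4 by 18.
Add 1/6 times R4 to R3.
Add 2/11 times R4 to R2.
Add 5/9 times R4 to R1.
Subtract 1/11 times R3 from R2.
Add 2/9 times R3 to R1.
Subtract 10/3 times R2 from R1.
The reduced form has 4 nonzero rows.

rank = 4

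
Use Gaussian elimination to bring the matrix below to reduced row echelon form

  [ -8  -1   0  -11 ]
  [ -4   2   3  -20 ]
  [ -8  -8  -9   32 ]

[[1, 0, 0, 3/2], [0, 1, 0, -1], [0, 0, 1, -4]]

R1 ← -1/8·R1
  [  1  1/8   0  11/8 ]
  [ -4    2   3   -20 ]
  [ -8   -8  -9    32 ]
R2 ← R2 + 4·R1
  [  1  1/8   0   11/8 ]
  [  0  5/2   3  -29/2 ]
  [ -8   -8  -9     32 ]
R3 ← R3 + 8·R1
  [ 1  1/8   0   11/8 ]
  [ 0  5/2   3  -29/2 ]
  [ 0   -7  -9     43 ]
R2 ← 2/5·R2
  [ 1  1/8    0   11/8 ]
  [ 0    1  6/5  -29/5 ]
  [ 0   -7   -9     43 ]
R3 ← R3 + 7·R2
  [ 1  1/8     0   11/8 ]
  [ 0    1   6/5  -29/5 ]
  [ 0    0  -3/5   12/5 ]
R3 ← -5/3·R3
  [ 1  1/8    0   11/8 ]
  [ 0    1  6/5  -29/5 ]
  [ 0    0    1     -4 ]
R2 ← R2 − 6/5·R3
  [ 1  1/8  0  11/8 ]
  [ 0    1  0    -1 ]
  [ 0    0  1    -4 ]
R1 ← R1 − 1/8·R2
  [ 1  0  0  3/2 ]
  [ 0  1  0   -1 ]
  [ 0  0  1   -4 ]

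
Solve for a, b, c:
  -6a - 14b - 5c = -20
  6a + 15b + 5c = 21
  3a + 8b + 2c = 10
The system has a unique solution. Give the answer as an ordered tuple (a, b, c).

(-2/3, 1, 2)

Form the augmented matrix and row-reduce:
  [ -6  -14  -5  |  -20 ]
  [  6   15   5  |   21 ]
  [  3    8   2  |   10 ]
r1 ← -1/6·r1
r2 ← r2 − 6·r1
r3 ← r3 − 3·r1
r3 ← r3 − r2
r3 ← -2·r3
r1 ← r1 − 5/6·r3
r1 ← r1 − 7/3·r2
Reading off the last column: a = -2/3, b = 1, c = 2.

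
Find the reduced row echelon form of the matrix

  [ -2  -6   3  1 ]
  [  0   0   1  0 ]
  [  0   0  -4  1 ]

[[1, 3, 0, 0], [0, 0, 1, 0], [0, 0, 0, 1]]

R1 → -1/2·R1
  [ 1  3  -3/2  -1/2 ]
  [ 0  0     1     0 ]
  [ 0  0    -4     1 ]
R3 → R3 + 4·R2
  [ 1  3  -3/2  -1/2 ]
  [ 0  0     1     0 ]
  [ 0  0     0     1 ]
R1 → R1 + 1/2·R3
  [ 1  3  -3/2  0 ]
  [ 0  0     1  0 ]
  [ 0  0     0  1 ]
R1 → R1 + 3/2·R2
  [ 1  3  0  0 ]
  [ 0  0  1  0 ]
  [ 0  0  0  1 ]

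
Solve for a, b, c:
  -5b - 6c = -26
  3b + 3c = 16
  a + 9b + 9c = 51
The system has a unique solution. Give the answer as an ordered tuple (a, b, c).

(3, 6, -2/3)

Form the augmented matrix and row-reduce:
  [ 0  -5  -6  |  -26 ]
  [ 0   3   3  |   16 ]
  [ 1   9   9  |   51 ]
Swap R1 and R3.
Multiply R2 by 1/3.
Add 5 times R2 to R3.
Multiply R3 by -1.
Subtract R3 from R2.
Subtract 9 times R3 from R1.
Subtract 9 times R2 from R1.
Reading off the last column: a = 3, b = 6, c = -2/3.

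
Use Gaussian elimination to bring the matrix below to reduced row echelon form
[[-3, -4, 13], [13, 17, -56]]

r1 ← -1/3·r1
  [  1  4/3  -13/3 ]
  [ 13   17    -56 ]
r2 ← r2 − 13·r1
  [ 1   4/3  -13/3 ]
  [ 0  -1/3    1/3 ]
r2 ← -3·r2
  [ 1  4/3  -13/3 ]
  [ 0    1     -1 ]
r1 ← r1 − 4/3·r2
  [ 1  0  -3 ]
  [ 0  1  -1 ]

[[1, 0, -3], [0, 1, -1]]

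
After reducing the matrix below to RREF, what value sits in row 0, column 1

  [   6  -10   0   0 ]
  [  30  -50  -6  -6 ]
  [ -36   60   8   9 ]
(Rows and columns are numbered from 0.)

Multiply R1 by 1/6.
  [   1  -5/3   0   0 ]
  [  30   -50  -6  -6 ]
  [ -36    60   8   9 ]
Subtract 30 times R1 from R2.
  [   1  -5/3   0   0 ]
  [   0     0  -6  -6 ]
  [ -36    60   8   9 ]
Add 36 times R1 to R3.
  [ 1  -5/3   0   0 ]
  [ 0     0  -6  -6 ]
  [ 0     0   8   9 ]
Multiply R2 by -1/6.
  [ 1  -5/3  0  0 ]
  [ 0     0  1  1 ]
  [ 0     0  8  9 ]
Subtract 8 times R2 from R3.
  [ 1  -5/3  0  0 ]
  [ 0     0  1  1 ]
  [ 0     0  0  1 ]
Subtract R3 from R2.
  [ 1  -5/3  0  0 ]
  [ 0     0  1  0 ]
  [ 0     0  0  1 ]

-5/3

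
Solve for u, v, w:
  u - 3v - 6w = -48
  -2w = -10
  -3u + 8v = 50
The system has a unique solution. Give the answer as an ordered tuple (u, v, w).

Form the augmented matrix and row-reduce:
  [  1  -3  -6  |  -48 ]
  [  0   0  -2  |  -10 ]
  [ -3   8   0  |   50 ]
R3 -> R3 + 3·R1
  [ 1  -3   -6  |  -48 ]
  [ 0   0   -2  |  -10 ]
  [ 0  -1  -18  |  -94 ]
R2 ↔ R3
  [ 1  -3   -6  |  -48 ]
  [ 0  -1  -18  |  -94 ]
  [ 0   0   -2  |  -10 ]
R2 -> -1·R2
  [ 1  -3  -6  |  -48 ]
  [ 0   1  18  |   94 ]
  [ 0   0  -2  |  -10 ]
R3 -> -1/2·R3
  [ 1  -3  -6  |  -48 ]
  [ 0   1  18  |   94 ]
  [ 0   0   1  |    5 ]
R2 -> R2 − 18·R3
  [ 1  -3  -6  |  -48 ]
  [ 0   1   0  |    4 ]
  [ 0   0   1  |    5 ]
R1 -> R1 + 6·R3
  [ 1  -3  0  |  -18 ]
  [ 0   1  0  |    4 ]
  [ 0   0  1  |    5 ]
R1 -> R1 + 3·R2
  [ 1  0  0  |  -6 ]
  [ 0  1  0  |   4 ]
  [ 0  0  1  |   5 ]
Reading off the last column: u = -6, v = 4, w = 5.

(-6, 4, 5)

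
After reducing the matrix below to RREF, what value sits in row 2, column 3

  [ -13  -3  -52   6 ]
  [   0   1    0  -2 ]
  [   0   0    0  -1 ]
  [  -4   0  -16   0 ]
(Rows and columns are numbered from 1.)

0

Multiply r1 by -1/13.
  [  1  3/13    4  -6/13 ]
  [  0     1    0     -2 ]
  [  0     0    0     -1 ]
  [ -4     0  -16      0 ]
Add 4 times r1 to r4.
  [ 1   3/13  4   -6/13 ]
  [ 0      1  0      -2 ]
  [ 0      0  0      -1 ]
  [ 0  12/13  0  -24/13 ]
Subtract 12/13 times r2 from r4.
  [ 1  3/13  4  -6/13 ]
  [ 0     1  0     -2 ]
  [ 0     0  0     -1 ]
  [ 0     0  0      0 ]
Multiply r3 by -1.
  [ 1  3/13  4  -6/13 ]
  [ 0     1  0     -2 ]
  [ 0     0  0      1 ]
  [ 0     0  0      0 ]
Add 2 times r3 to r2.
  [ 1  3/13  4  -6/13 ]
  [ 0     1  0      0 ]
  [ 0     0  0      1 ]
  [ 0     0  0      0 ]
Add 6/13 times r3 to r1.
  [ 1  3/13  4  0 ]
  [ 0     1  0  0 ]
  [ 0     0  0  1 ]
  [ 0     0  0  0 ]
Subtract 3/13 times r2 from r1.
  [ 1  0  4  0 ]
  [ 0  1  0  0 ]
  [ 0  0  0  1 ]
  [ 0  0  0  0 ]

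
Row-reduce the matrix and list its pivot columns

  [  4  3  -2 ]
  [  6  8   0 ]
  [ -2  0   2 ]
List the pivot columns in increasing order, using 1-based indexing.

R1 → 1/4·R1
  [  1  3/4  -1/2 ]
  [  6    8     0 ]
  [ -2    0     2 ]
R2 → R2 − 6·R1
  [  1  3/4  -1/2 ]
  [  0  7/2     3 ]
  [ -2    0     2 ]
R3 → R3 + 2·R1
  [ 1  3/4  -1/2 ]
  [ 0  7/2     3 ]
  [ 0  3/2     1 ]
R2 → 2/7·R2
  [ 1  3/4  -1/2 ]
  [ 0    1   6/7 ]
  [ 0  3/2     1 ]
R3 → R3 − 3/2·R2
  [ 1  3/4  -1/2 ]
  [ 0    1   6/7 ]
  [ 0    0  -2/7 ]
R3 → -7/2·R3
  [ 1  3/4  -1/2 ]
  [ 0    1   6/7 ]
  [ 0    0     1 ]
R2 → R2 − 6/7·R3
  [ 1  3/4  -1/2 ]
  [ 0    1     0 ]
  [ 0    0     1 ]
R1 → R1 + 1/2·R3
  [ 1  3/4  0 ]
  [ 0    1  0 ]
  [ 0    0  1 ]
R1 → R1 − 3/4·R2
  [ 1  0  0 ]
  [ 0  1  0 ]
  [ 0  0  1 ]
Pivot columns are the columns containing a leading 1.

1, 2, 3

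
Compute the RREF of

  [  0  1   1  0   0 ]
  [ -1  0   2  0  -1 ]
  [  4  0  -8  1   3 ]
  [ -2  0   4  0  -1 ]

[[1, 0, -2, 0, 0], [0, 1, 1, 0, 0], [0, 0, 0, 1, 0], [0, 0, 0, 0, 1]]

ρ1 <-> ρ2
  [ -1  0   2  0  -1 ]
  [  0  1   1  0   0 ]
  [  4  0  -8  1   3 ]
  [ -2  0   4  0  -1 ]
ρ1 ← -1·ρ1
  [  1  0  -2  0   1 ]
  [  0  1   1  0   0 ]
  [  4  0  -8  1   3 ]
  [ -2  0   4  0  -1 ]
ρ3 ← ρ3 − 4·ρ1
  [  1  0  -2  0   1 ]
  [  0  1   1  0   0 ]
  [  0  0   0  1  -1 ]
  [ -2  0   4  0  -1 ]
ρ4 ← ρ4 + 2·ρ1
  [ 1  0  -2  0   1 ]
  [ 0  1   1  0   0 ]
  [ 0  0   0  1  -1 ]
  [ 0  0   0  0   1 ]
ρ3 ← ρ3 + ρ4
  [ 1  0  -2  0  1 ]
  [ 0  1   1  0  0 ]
  [ 0  0   0  1  0 ]
  [ 0  0   0  0  1 ]
ρ1 ← ρ1 − ρ4
  [ 1  0  -2  0  0 ]
  [ 0  1   1  0  0 ]
  [ 0  0   0  1  0 ]
  [ 0  0   0  0  1 ]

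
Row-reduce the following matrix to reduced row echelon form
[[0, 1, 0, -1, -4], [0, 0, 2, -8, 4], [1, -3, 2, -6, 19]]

R1 ↔ R3
  [ 1  -3  2  -6  19 ]
  [ 0   0  2  -8   4 ]
  [ 0   1  0  -1  -4 ]
R2 ↔ R3
  [ 1  -3  2  -6  19 ]
  [ 0   1  0  -1  -4 ]
  [ 0   0  2  -8   4 ]
R3 := 1/2·R3
  [ 1  -3  2  -6  19 ]
  [ 0   1  0  -1  -4 ]
  [ 0   0  1  -4   2 ]
R1 := R1 − 2·R3
  [ 1  -3  0   2  15 ]
  [ 0   1  0  -1  -4 ]
  [ 0   0  1  -4   2 ]
R1 := R1 + 3·R2
  [ 1  0  0  -1   3 ]
  [ 0  1  0  -1  -4 ]
  [ 0  0  1  -4   2 ]

[[1, 0, 0, -1, 3], [0, 1, 0, -1, -4], [0, 0, 1, -4, 2]]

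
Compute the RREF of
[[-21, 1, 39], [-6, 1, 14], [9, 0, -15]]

[[1, 0, -5/3], [0, 1, 4], [0, 0, 0]]

R1 ← -1/21·R1
  [  1  -1/21  -13/7 ]
  [ -6      1     14 ]
  [  9      0    -15 ]
R2 ← R2 + 6·R1
  [ 1  -1/21  -13/7 ]
  [ 0    5/7   20/7 ]
  [ 9      0    -15 ]
R3 ← R3 − 9·R1
  [ 1  -1/21  -13/7 ]
  [ 0    5/7   20/7 ]
  [ 0    3/7   12/7 ]
R2 ← 7/5·R2
  [ 1  -1/21  -13/7 ]
  [ 0      1      4 ]
  [ 0    3/7   12/7 ]
R3 ← R3 − 3/7·R2
  [ 1  -1/21  -13/7 ]
  [ 0      1      4 ]
  [ 0      0      0 ]
R1 ← R1 + 1/21·R2
  [ 1  0  -5/3 ]
  [ 0  1     4 ]
  [ 0  0     0 ]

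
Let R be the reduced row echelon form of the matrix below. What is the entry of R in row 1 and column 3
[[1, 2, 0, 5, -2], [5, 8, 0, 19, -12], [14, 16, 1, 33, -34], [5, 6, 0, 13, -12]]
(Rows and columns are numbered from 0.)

3

R2 → R2 − 5·R1
  [  1   2  0   5   -2 ]
  [  0  -2  0  -6   -2 ]
  [ 14  16  1  33  -34 ]
  [  5   6  0  13  -12 ]
R3 → R3 − 14·R1
  [ 1    2  0    5   -2 ]
  [ 0   -2  0   -6   -2 ]
  [ 0  -12  1  -37   -6 ]
  [ 5    6  0   13  -12 ]
R4 → R4 − 5·R1
  [ 1    2  0    5  -2 ]
  [ 0   -2  0   -6  -2 ]
  [ 0  -12  1  -37  -6 ]
  [ 0   -4  0  -12  -2 ]
R2 → -1/2·R2
  [ 1    2  0    5  -2 ]
  [ 0    1  0    3   1 ]
  [ 0  -12  1  -37  -6 ]
  [ 0   -4  0  -12  -2 ]
R3 → R3 + 12·R2
  [ 1   2  0    5  -2 ]
  [ 0   1  0    3   1 ]
  [ 0   0  1   -1   6 ]
  [ 0  -4  0  -12  -2 ]
R4 → R4 + 4·R2
  [ 1  2  0   5  -2 ]
  [ 0  1  0   3   1 ]
  [ 0  0  1  -1   6 ]
  [ 0  0  0   0   2 ]
R4 → 1/2·R4
  [ 1  2  0   5  -2 ]
  [ 0  1  0   3   1 ]
  [ 0  0  1  -1   6 ]
  [ 0  0  0   0   1 ]
R3 → R3 − 6·R4
  [ 1  2  0   5  -2 ]
  [ 0  1  0   3   1 ]
  [ 0  0  1  -1   0 ]
  [ 0  0  0   0   1 ]
R2 → R2 − R4
  [ 1  2  0   5  -2 ]
  [ 0  1  0   3   0 ]
  [ 0  0  1  -1   0 ]
  [ 0  0  0   0   1 ]
R1 → R1 + 2·R4
  [ 1  2  0   5  0 ]
  [ 0  1  0   3  0 ]
  [ 0  0  1  -1  0 ]
  [ 0  0  0   0  1 ]
R1 → R1 − 2·R2
  [ 1  0  0  -1  0 ]
  [ 0  1  0   3  0 ]
  [ 0  0  1  -1  0 ]
  [ 0  0  0   0  1 ]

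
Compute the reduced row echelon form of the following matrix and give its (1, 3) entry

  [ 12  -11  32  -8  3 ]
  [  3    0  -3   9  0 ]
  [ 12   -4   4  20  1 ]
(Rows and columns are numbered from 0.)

4

Multiply r1 by 1/12.
  [  1  -11/12  8/3  -2/3  1/4 ]
  [  3       0   -3     9    0 ]
  [ 12      -4    4    20    1 ]
Subtract 3 times r1 from r2.
  [  1  -11/12  8/3  -2/3   1/4 ]
  [  0    11/4  -11    11  -3/4 ]
  [ 12      -4    4    20     1 ]
Subtract 12 times r1 from r3.
  [ 1  -11/12  8/3  -2/3   1/4 ]
  [ 0    11/4  -11    11  -3/4 ]
  [ 0       7  -28    28    -2 ]
Multiply r2 by 4/11.
  [ 1  -11/12  8/3  -2/3    1/4 ]
  [ 0       1   -4     4  -3/11 ]
  [ 0       7  -28    28     -2 ]
Subtract 7 times r2 from r3.
  [ 1  -11/12  8/3  -2/3    1/4 ]
  [ 0       1   -4     4  -3/11 ]
  [ 0       0    0     0  -1/11 ]
Multiply r3 by -11.
  [ 1  -11/12  8/3  -2/3    1/4 ]
  [ 0       1   -4     4  -3/11 ]
  [ 0       0    0     0      1 ]
Add 3/11 times r3 to r2.
  [ 1  -11/12  8/3  -2/3  1/4 ]
  [ 0       1   -4     4    0 ]
  [ 0       0    0     0    1 ]
Subtract 1/4 times r3 from r1.
  [ 1  -11/12  8/3  -2/3  0 ]
  [ 0       1   -4     4  0 ]
  [ 0       0    0     0  1 ]
Add 11/12 times r2 to r1.
  [ 1  0  -1  3  0 ]
  [ 0  1  -4  4  0 ]
  [ 0  0   0  0  1 ]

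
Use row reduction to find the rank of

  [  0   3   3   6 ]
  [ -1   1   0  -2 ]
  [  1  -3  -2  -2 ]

R1 <=> R2
  [ -1   1   0  -2 ]
  [  0   3   3   6 ]
  [  1  -3  -2  -2 ]
R1 := -1·R1
  [ 1  -1   0   2 ]
  [ 0   3   3   6 ]
  [ 1  -3  -2  -2 ]
R3 := R3 − R1
  [ 1  -1   0   2 ]
  [ 0   3   3   6 ]
  [ 0  -2  -2  -4 ]
R2 := 1/3·R2
  [ 1  -1   0   2 ]
  [ 0   1   1   2 ]
  [ 0  -2  -2  -4 ]
R3 := R3 + 2·R2
  [ 1  -1  0  2 ]
  [ 0   1  1  2 ]
  [ 0   0  0  0 ]
R1 := R1 + R2
  [ 1  0  1  4 ]
  [ 0  1  1  2 ]
  [ 0  0  0  0 ]
The reduced form has 2 nonzero rows.

rank = 2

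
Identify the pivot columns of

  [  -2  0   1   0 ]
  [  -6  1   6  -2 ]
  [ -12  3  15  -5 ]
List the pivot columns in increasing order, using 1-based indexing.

ρ1 -> -1/2·ρ1
  [   1  0  -1/2   0 ]
  [  -6  1     6  -2 ]
  [ -12  3    15  -5 ]
ρ2 -> ρ2 + 6·ρ1
  [   1  0  -1/2   0 ]
  [   0  1     3  -2 ]
  [ -12  3    15  -5 ]
ρ3 -> ρ3 + 12·ρ1
  [ 1  0  -1/2   0 ]
  [ 0  1     3  -2 ]
  [ 0  3     9  -5 ]
ρ3 -> ρ3 − 3·ρ2
  [ 1  0  -1/2   0 ]
  [ 0  1     3  -2 ]
  [ 0  0     0   1 ]
ρ2 -> ρ2 + 2·ρ3
  [ 1  0  -1/2  0 ]
  [ 0  1     3  0 ]
  [ 0  0     0  1 ]
Pivot columns are the columns containing a leading 1.

1, 2, 4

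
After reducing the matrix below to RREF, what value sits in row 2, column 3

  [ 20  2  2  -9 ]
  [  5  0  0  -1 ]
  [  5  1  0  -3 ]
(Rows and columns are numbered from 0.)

Multiply R1 by 1/20.
Subtract 5 times R1 from R2.
Subtract 5 times R1 from R3.
Multiply R2 by -2.
Subtract 1/2 times R2 from R3.
Multiply R3 by -1.
Subtract R3 from R2.
Subtract 1/10 times R3 from R1.
Subtract 1/10 times R2 from R1.

-1/2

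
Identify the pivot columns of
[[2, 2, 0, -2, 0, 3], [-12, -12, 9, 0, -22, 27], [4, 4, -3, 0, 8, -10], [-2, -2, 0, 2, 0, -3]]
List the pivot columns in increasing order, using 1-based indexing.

1, 3, 5

ρ1 -> 1/2·ρ1
  [   1    1   0  -1    0  3/2 ]
  [ -12  -12   9   0  -22   27 ]
  [   4    4  -3   0    8  -10 ]
  [  -2   -2   0   2    0   -3 ]
ρ2 -> ρ2 + 12·ρ1
  [  1   1   0   -1    0  3/2 ]
  [  0   0   9  -12  -22   45 ]
  [  4   4  -3    0    8  -10 ]
  [ -2  -2   0    2    0   -3 ]
ρ3 -> ρ3 − 4·ρ1
  [  1   1   0   -1    0  3/2 ]
  [  0   0   9  -12  -22   45 ]
  [  0   0  -3    4    8  -16 ]
  [ -2  -2   0    2    0   -3 ]
ρ4 -> ρ4 + 2·ρ1
  [ 1  1   0   -1    0  3/2 ]
  [ 0  0   9  -12  -22   45 ]
  [ 0  0  -3    4    8  -16 ]
  [ 0  0   0    0    0    0 ]
ρ2 -> 1/9·ρ2
  [ 1  1   0    -1      0  3/2 ]
  [ 0  0   1  -4/3  -22/9    5 ]
  [ 0  0  -3     4      8  -16 ]
  [ 0  0   0     0      0    0 ]
ρ3 -> ρ3 + 3·ρ2
  [ 1  1  0    -1      0  3/2 ]
  [ 0  0  1  -4/3  -22/9    5 ]
  [ 0  0  0     0    2/3   -1 ]
  [ 0  0  0     0      0    0 ]
ρ3 -> 3/2·ρ3
  [ 1  1  0    -1      0   3/2 ]
  [ 0  0  1  -4/3  -22/9     5 ]
  [ 0  0  0     0      1  -3/2 ]
  [ 0  0  0     0      0     0 ]
ρ2 -> ρ2 + 22/9·ρ3
  [ 1  1  0    -1  0   3/2 ]
  [ 0  0  1  -4/3  0   4/3 ]
  [ 0  0  0     0  1  -3/2 ]
  [ 0  0  0     0  0     0 ]
Pivot columns are the columns containing a leading 1.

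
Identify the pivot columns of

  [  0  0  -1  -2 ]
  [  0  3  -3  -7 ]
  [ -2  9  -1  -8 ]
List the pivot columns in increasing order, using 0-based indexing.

Swap R1 and R3.
Multiply R1 by -1/2.
Multiply R2 by 1/3.
Multiply R3 by -1.
Add R3 to R2.
Subtract 1/2 times R3 from R1.
Add 9/2 times R2 to R1.
Pivot columns are the columns containing a leading 1.

0, 1, 2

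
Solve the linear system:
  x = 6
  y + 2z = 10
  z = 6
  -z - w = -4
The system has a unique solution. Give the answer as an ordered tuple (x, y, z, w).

(6, -2, 6, -2)

Form the augmented matrix and row-reduce:
  [ 1  0   0   0  |   6 ]
  [ 0  1   2   0  |  10 ]
  [ 0  0   1   0  |   6 ]
  [ 0  0  -1  -1  |  -4 ]
R4 ← R4 + R3
  [ 1  0  0   0  |   6 ]
  [ 0  1  2   0  |  10 ]
  [ 0  0  1   0  |   6 ]
  [ 0  0  0  -1  |   2 ]
R4 ← -1·R4
  [ 1  0  0  0  |   6 ]
  [ 0  1  2  0  |  10 ]
  [ 0  0  1  0  |   6 ]
  [ 0  0  0  1  |  -2 ]
R2 ← R2 − 2·R3
  [ 1  0  0  0  |   6 ]
  [ 0  1  0  0  |  -2 ]
  [ 0  0  1  0  |   6 ]
  [ 0  0  0  1  |  -2 ]
Reading off the last column: x = 6, y = -2, z = 6, w = -2.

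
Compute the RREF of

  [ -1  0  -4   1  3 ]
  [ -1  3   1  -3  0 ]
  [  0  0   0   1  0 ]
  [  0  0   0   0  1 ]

Multiply R1 by -1.
  [  1  0  4  -1  -3 ]
  [ -1  3  1  -3   0 ]
  [  0  0  0   1   0 ]
  [  0  0  0   0   1 ]
Add R1 to R2.
  [ 1  0  4  -1  -3 ]
  [ 0  3  5  -4  -3 ]
  [ 0  0  0   1   0 ]
  [ 0  0  0   0   1 ]
Multiply R2 by 1/3.
  [ 1  0    4    -1  -3 ]
  [ 0  1  5/3  -4/3  -1 ]
  [ 0  0    0     1   0 ]
  [ 0  0    0     0   1 ]
Add R4 to R2.
  [ 1  0    4    -1  -3 ]
  [ 0  1  5/3  -4/3   0 ]
  [ 0  0    0     1   0 ]
  [ 0  0    0     0   1 ]
Add 3 times R4 to R1.
  [ 1  0    4    -1  0 ]
  [ 0  1  5/3  -4/3  0 ]
  [ 0  0    0     1  0 ]
  [ 0  0    0     0  1 ]
Add 4/3 times R3 to R2.
  [ 1  0    4  -1  0 ]
  [ 0  1  5/3   0  0 ]
  [ 0  0    0   1  0 ]
  [ 0  0    0   0  1 ]
Add R3 to R1.
  [ 1  0    4  0  0 ]
  [ 0  1  5/3  0  0 ]
  [ 0  0    0  1  0 ]
  [ 0  0    0  0  1 ]

[[1, 0, 4, 0, 0], [0, 1, 5/3, 0, 0], [0, 0, 0, 1, 0], [0, 0, 0, 0, 1]]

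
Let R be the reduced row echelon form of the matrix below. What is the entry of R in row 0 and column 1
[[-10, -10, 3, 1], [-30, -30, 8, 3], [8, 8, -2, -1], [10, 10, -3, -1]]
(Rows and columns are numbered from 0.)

ρ1 ← -1/10·ρ1
  [   1    1  -3/10  -1/10 ]
  [ -30  -30      8      3 ]
  [   8    8     -2     -1 ]
  [  10   10     -3     -1 ]
ρ2 ← ρ2 + 30·ρ1
  [  1   1  -3/10  -1/10 ]
  [  0   0     -1      0 ]
  [  8   8     -2     -1 ]
  [ 10  10     -3     -1 ]
ρ3 ← ρ3 − 8·ρ1
  [  1   1  -3/10  -1/10 ]
  [  0   0     -1      0 ]
  [  0   0    2/5   -1/5 ]
  [ 10  10     -3     -1 ]
ρ4 ← ρ4 − 10·ρ1
  [ 1  1  -3/10  -1/10 ]
  [ 0  0     -1      0 ]
  [ 0  0    2/5   -1/5 ]
  [ 0  0      0      0 ]
ρ2 ← -1·ρ2
  [ 1  1  -3/10  -1/10 ]
  [ 0  0      1      0 ]
  [ 0  0    2/5   -1/5 ]
  [ 0  0      0      0 ]
ρ3 ← ρ3 − 2/5·ρ2
  [ 1  1  -3/10  -1/10 ]
  [ 0  0      1      0 ]
  [ 0  0      0   -1/5 ]
  [ 0  0      0      0 ]
ρ3 ← -5·ρ3
  [ 1  1  -3/10  -1/10 ]
  [ 0  0      1      0 ]
  [ 0  0      0      1 ]
  [ 0  0      0      0 ]
ρ1 ← ρ1 + 1/10·ρ3
  [ 1  1  -3/10  0 ]
  [ 0  0      1  0 ]
  [ 0  0      0  1 ]
  [ 0  0      0  0 ]
ρ1 ← ρ1 + 3/10·ρ2
  [ 1  1  0  0 ]
  [ 0  0  1  0 ]
  [ 0  0  0  1 ]
  [ 0  0  0  0 ]

1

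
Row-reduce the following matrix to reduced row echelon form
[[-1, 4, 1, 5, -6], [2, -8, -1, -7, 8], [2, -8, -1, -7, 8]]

[[1, -4, 0, -2, 2], [0, 0, 1, 3, -4], [0, 0, 0, 0, 0]]

ρ1 → -1·ρ1
ρ2 → ρ2 − 2·ρ1
ρ3 → ρ3 − 2·ρ1
ρ3 → ρ3 − ρ2
ρ1 → ρ1 + ρ2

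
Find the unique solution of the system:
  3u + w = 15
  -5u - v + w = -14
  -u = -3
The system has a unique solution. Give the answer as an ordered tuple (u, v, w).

(3, 5, 6)

Form the augmented matrix and row-reduce:
  [  3   0  1  |   15 ]
  [ -5  -1  1  |  -14 ]
  [ -1   0  0  |   -3 ]
ρ1 ← 1/3·ρ1
  [  1   0  1/3  |    5 ]
  [ -5  -1    1  |  -14 ]
  [ -1   0    0  |   -3 ]
ρ2 ← ρ2 + 5·ρ1
  [  1   0  1/3  |   5 ]
  [  0  -1  8/3  |  11 ]
  [ -1   0    0  |  -3 ]
ρ3 ← ρ3 + ρ1
  [ 1   0  1/3  |   5 ]
  [ 0  -1  8/3  |  11 ]
  [ 0   0  1/3  |   2 ]
ρ2 ← -1·ρ2
  [ 1  0   1/3  |    5 ]
  [ 0  1  -8/3  |  -11 ]
  [ 0  0   1/3  |    2 ]
ρ3 ← 3·ρ3
  [ 1  0   1/3  |    5 ]
  [ 0  1  -8/3  |  -11 ]
  [ 0  0     1  |    6 ]
ρ2 ← ρ2 + 8/3·ρ3
  [ 1  0  1/3  |  5 ]
  [ 0  1    0  |  5 ]
  [ 0  0    1  |  6 ]
ρ1 ← ρ1 − 1/3·ρ3
  [ 1  0  0  |  3 ]
  [ 0  1  0  |  5 ]
  [ 0  0  1  |  6 ]
Reading off the last column: u = 3, v = 5, w = 6.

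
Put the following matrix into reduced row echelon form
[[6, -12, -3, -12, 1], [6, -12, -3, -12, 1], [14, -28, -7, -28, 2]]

R1 → 1/6·R1
  [  1   -2  -1/2   -2  1/6 ]
  [  6  -12    -3  -12    1 ]
  [ 14  -28    -7  -28    2 ]
R2 → R2 − 6·R1
  [  1   -2  -1/2   -2  1/6 ]
  [  0    0     0    0    0 ]
  [ 14  -28    -7  -28    2 ]
R3 → R3 − 14·R1
  [ 1  -2  -1/2  -2   1/6 ]
  [ 0   0     0   0     0 ]
  [ 0   0     0   0  -1/3 ]
R2 <-> R3
  [ 1  -2  -1/2  -2   1/6 ]
  [ 0   0     0   0  -1/3 ]
  [ 0   0     0   0     0 ]
R2 → -3·R2
  [ 1  -2  -1/2  -2  1/6 ]
  [ 0   0     0   0    1 ]
  [ 0   0     0   0    0 ]
R1 → R1 − 1/6·R2
  [ 1  -2  -1/2  -2  0 ]
  [ 0   0     0   0  1 ]
  [ 0   0     0   0  0 ]

[[1, -2, -1/2, -2, 0], [0, 0, 0, 0, 1], [0, 0, 0, 0, 0]]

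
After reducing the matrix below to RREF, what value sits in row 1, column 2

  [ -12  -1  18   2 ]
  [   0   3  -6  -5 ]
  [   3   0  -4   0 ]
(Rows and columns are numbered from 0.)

-2

R1 -> -1/12·R1
  [ 1  1/12  -3/2  -1/6 ]
  [ 0     3    -6    -5 ]
  [ 3     0    -4     0 ]
R3 -> R3 − 3·R1
  [ 1  1/12  -3/2  -1/6 ]
  [ 0     3    -6    -5 ]
  [ 0  -1/4   1/2   1/2 ]
R2 -> 1/3·R2
  [ 1  1/12  -3/2  -1/6 ]
  [ 0     1    -2  -5/3 ]
  [ 0  -1/4   1/2   1/2 ]
R3 -> R3 + 1/4·R2
  [ 1  1/12  -3/2  -1/6 ]
  [ 0     1    -2  -5/3 ]
  [ 0     0     0  1/12 ]
R3 -> 12·R3
  [ 1  1/12  -3/2  -1/6 ]
  [ 0     1    -2  -5/3 ]
  [ 0     0     0     1 ]
R2 -> R2 + 5/3·R3
  [ 1  1/12  -3/2  -1/6 ]
  [ 0     1    -2     0 ]
  [ 0     0     0     1 ]
R1 -> R1 + 1/6·R3
  [ 1  1/12  -3/2  0 ]
  [ 0     1    -2  0 ]
  [ 0     0     0  1 ]
R1 -> R1 − 1/12·R2
  [ 1  0  -4/3  0 ]
  [ 0  1    -2  0 ]
  [ 0  0     0  1 ]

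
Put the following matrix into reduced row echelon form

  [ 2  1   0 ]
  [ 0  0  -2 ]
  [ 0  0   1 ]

[[1, 1/2, 0], [0, 0, 1], [0, 0, 0]]

R1 ← 1/2·R1
  [ 1  1/2   0 ]
  [ 0    0  -2 ]
  [ 0    0   1 ]
R2 ← -1/2·R2
  [ 1  1/2  0 ]
  [ 0    0  1 ]
  [ 0    0  1 ]
R3 ← R3 − R2
  [ 1  1/2  0 ]
  [ 0    0  1 ]
  [ 0    0  0 ]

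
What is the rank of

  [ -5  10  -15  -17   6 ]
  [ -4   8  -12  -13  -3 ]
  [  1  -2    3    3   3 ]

rank = 3

r1 := -1/5·r1
r2 := r2 + 4·r1
r3 := r3 − r1
r2 := 5/3·r2
r3 := r3 + 2/5·r2
r3 := -1·r3
r2 := r2 + 13·r3
r1 := r1 + 6/5·r3
r1 := r1 − 17/5·r2
The reduced form has 3 nonzero rows.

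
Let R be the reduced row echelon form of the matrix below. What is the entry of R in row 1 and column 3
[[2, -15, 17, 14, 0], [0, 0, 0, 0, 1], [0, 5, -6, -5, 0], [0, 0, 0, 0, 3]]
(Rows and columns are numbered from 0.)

Multiply R1 by 1/2.
Swap R2 and R3.
Multiply R2 by 1/5.
Subtract 3 times R3 from R4.
Add 15/2 times R2 to R1.

-1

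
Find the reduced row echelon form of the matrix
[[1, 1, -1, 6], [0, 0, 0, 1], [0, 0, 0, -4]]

[[1, 1, -1, 0], [0, 0, 0, 1], [0, 0, 0, 0]]

Add 4 times ρ2 to ρ3.
  [ 1  1  -1  6 ]
  [ 0  0   0  1 ]
  [ 0  0   0  0 ]
Subtract 6 times ρ2 from ρ1.
  [ 1  1  -1  0 ]
  [ 0  0   0  1 ]
  [ 0  0   0  0 ]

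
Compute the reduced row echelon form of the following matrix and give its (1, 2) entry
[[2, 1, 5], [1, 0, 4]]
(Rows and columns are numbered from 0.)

R1 → 1/2·R1
  [ 1  1/2  5/2 ]
  [ 1    0    4 ]
R2 → R2 − R1
  [ 1   1/2  5/2 ]
  [ 0  -1/2  3/2 ]
R2 → -2·R2
  [ 1  1/2  5/2 ]
  [ 0    1   -3 ]
R1 → R1 − 1/2·R2
  [ 1  0   4 ]
  [ 0  1  -3 ]

-3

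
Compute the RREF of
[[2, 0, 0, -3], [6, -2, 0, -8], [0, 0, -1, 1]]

[[1, 0, 0, -3/2], [0, 1, 0, -1/2], [0, 0, 1, -1]]

r1 := 1/2·r1
r2 := r2 − 6·r1
r2 := -1/2·r2
r3 := -1·r3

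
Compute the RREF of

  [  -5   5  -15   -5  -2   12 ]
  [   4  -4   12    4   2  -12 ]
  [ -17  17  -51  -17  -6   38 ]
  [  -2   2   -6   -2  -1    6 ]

[[1, -1, 3, 1, 0, 0], [0, 0, 0, 0, 1, 0], [0, 0, 0, 0, 0, 1], [0, 0, 0, 0, 0, 0]]

R1 → -1/5·R1
  [   1  -1    3    1  2/5  -12/5 ]
  [   4  -4   12    4    2    -12 ]
  [ -17  17  -51  -17   -6     38 ]
  [  -2   2   -6   -2   -1      6 ]
R2 → R2 − 4·R1
  [   1  -1    3    1  2/5  -12/5 ]
  [   0   0    0    0  2/5  -12/5 ]
  [ -17  17  -51  -17   -6     38 ]
  [  -2   2   -6   -2   -1      6 ]
R3 → R3 + 17·R1
  [  1  -1   3   1  2/5  -12/5 ]
  [  0   0   0   0  2/5  -12/5 ]
  [  0   0   0   0  4/5  -14/5 ]
  [ -2   2  -6  -2   -1      6 ]
R4 → R4 + 2·R1
  [ 1  -1  3  1   2/5  -12/5 ]
  [ 0   0  0  0   2/5  -12/5 ]
  [ 0   0  0  0   4/5  -14/5 ]
  [ 0   0  0  0  -1/5    6/5 ]
R2 → 5/2·R2
  [ 1  -1  3  1   2/5  -12/5 ]
  [ 0   0  0  0     1     -6 ]
  [ 0   0  0  0   4/5  -14/5 ]
  [ 0   0  0  0  -1/5    6/5 ]
R3 → R3 − 4/5·R2
  [ 1  -1  3  1   2/5  -12/5 ]
  [ 0   0  0  0     1     -6 ]
  [ 0   0  0  0     0      2 ]
  [ 0   0  0  0  -1/5    6/5 ]
R4 → R4 + 1/5·R2
  [ 1  -1  3  1  2/5  -12/5 ]
  [ 0   0  0  0    1     -6 ]
  [ 0   0  0  0    0      2 ]
  [ 0   0  0  0    0      0 ]
R3 → 1/2·R3
  [ 1  -1  3  1  2/5  -12/5 ]
  [ 0   0  0  0    1     -6 ]
  [ 0   0  0  0    0      1 ]
  [ 0   0  0  0    0      0 ]
R2 → R2 + 6·R3
  [ 1  -1  3  1  2/5  -12/5 ]
  [ 0   0  0  0    1      0 ]
  [ 0   0  0  0    0      1 ]
  [ 0   0  0  0    0      0 ]
R1 → R1 + 12/5·R3
  [ 1  -1  3  1  2/5  0 ]
  [ 0   0  0  0    1  0 ]
  [ 0   0  0  0    0  1 ]
  [ 0   0  0  0    0  0 ]
R1 → R1 − 2/5·R2
  [ 1  -1  3  1  0  0 ]
  [ 0   0  0  0  1  0 ]
  [ 0   0  0  0  0  1 ]
  [ 0   0  0  0  0  0 ]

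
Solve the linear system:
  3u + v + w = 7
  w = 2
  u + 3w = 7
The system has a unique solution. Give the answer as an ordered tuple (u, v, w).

Form the augmented matrix and row-reduce:
  [ 3  1  1  |  7 ]
  [ 0  0  1  |  2 ]
  [ 1  0  3  |  7 ]
R1 := 1/3·R1
R3 := R3 − R1
R2 <=> R3
R2 := -3·R2
R2 := R2 + 8·R3
R1 := R1 − 1/3·R3
R1 := R1 − 1/3·R2
Reading off the last column: u = 1, v = 2, w = 2.

(1, 2, 2)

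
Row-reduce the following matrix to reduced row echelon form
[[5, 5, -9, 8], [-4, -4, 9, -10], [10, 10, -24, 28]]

[[1, 1, 0, -2], [0, 0, 1, -2], [0, 0, 0, 0]]

R1 ← 1/5·R1
  [  1   1  -9/5  8/5 ]
  [ -4  -4     9  -10 ]
  [ 10  10   -24   28 ]
R2 ← R2 + 4·R1
  [  1   1  -9/5    8/5 ]
  [  0   0   9/5  -18/5 ]
  [ 10  10   -24     28 ]
R3 ← R3 − 10·R1
  [ 1  1  -9/5    8/5 ]
  [ 0  0   9/5  -18/5 ]
  [ 0  0    -6     12 ]
R2 ← 5/9·R2
  [ 1  1  -9/5  8/5 ]
  [ 0  0     1   -2 ]
  [ 0  0    -6   12 ]
R3 ← R3 + 6·R2
  [ 1  1  -9/5  8/5 ]
  [ 0  0     1   -2 ]
  [ 0  0     0    0 ]
R1 ← R1 + 9/5·R2
  [ 1  1  0  -2 ]
  [ 0  0  1  -2 ]
  [ 0  0  0   0 ]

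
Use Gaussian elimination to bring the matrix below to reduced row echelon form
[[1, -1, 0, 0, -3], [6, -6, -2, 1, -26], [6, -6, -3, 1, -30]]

R2 -> R2 − 6·R1
  [ 1  -1   0  0   -3 ]
  [ 0   0  -2  1   -8 ]
  [ 6  -6  -3  1  -30 ]
R3 -> R3 − 6·R1
  [ 1  -1   0  0   -3 ]
  [ 0   0  -2  1   -8 ]
  [ 0   0  -3  1  -12 ]
R2 -> -1/2·R2
  [ 1  -1   0     0   -3 ]
  [ 0   0   1  -1/2    4 ]
  [ 0   0  -3     1  -12 ]
R3 -> R3 + 3·R2
  [ 1  -1  0     0  -3 ]
  [ 0   0  1  -1/2   4 ]
  [ 0   0  0  -1/2   0 ]
R3 -> -2·R3
  [ 1  -1  0     0  -3 ]
  [ 0   0  1  -1/2   4 ]
  [ 0   0  0     1   0 ]
R2 -> R2 + 1/2·R3
  [ 1  -1  0  0  -3 ]
  [ 0   0  1  0   4 ]
  [ 0   0  0  1   0 ]

[[1, -1, 0, 0, -3], [0, 0, 1, 0, 4], [0, 0, 0, 1, 0]]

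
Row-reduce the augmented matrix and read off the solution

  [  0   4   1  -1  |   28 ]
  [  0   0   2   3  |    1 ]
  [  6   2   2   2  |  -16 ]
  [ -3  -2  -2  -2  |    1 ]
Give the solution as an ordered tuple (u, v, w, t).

(-5, 5, 5, -3)

R1 <-> R3
R1 ← 1/6·R1
R4 ← R4 + 3·R1
R2 <-> R3
R2 ← 1/4·R2
R4 ← R4 + R2
R3 ← 1/2·R3
R4 ← R4 + 3/4·R3
R4 ← -8·R4
R3 ← R3 − 3/2·R4
R2 ← R2 + 1/4·R4
R1 ← R1 − 1/3·R4
R2 ← R2 − 1/4·R3
R1 ← R1 − 1/3·R3
R1 ← R1 − 1/3·R2
Reading off the last column: u = -5, v = 5, w = 5, t = -3.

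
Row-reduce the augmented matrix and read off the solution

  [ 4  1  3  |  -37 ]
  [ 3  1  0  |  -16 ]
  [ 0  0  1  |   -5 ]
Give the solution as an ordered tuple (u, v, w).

(-6, 2, -5)

R1 -> 1/4·R1
  [ 1  1/4  3/4  |  -37/4 ]
  [ 3    1    0  |    -16 ]
  [ 0    0    1  |     -5 ]
R2 -> R2 − 3·R1
  [ 1  1/4   3/4  |  -37/4 ]
  [ 0  1/4  -9/4  |   47/4 ]
  [ 0    0     1  |     -5 ]
R2 -> 4·R2
  [ 1  1/4  3/4  |  -37/4 ]
  [ 0    1   -9  |     47 ]
  [ 0    0    1  |     -5 ]
R2 -> R2 + 9·R3
  [ 1  1/4  3/4  |  -37/4 ]
  [ 0    1    0  |      2 ]
  [ 0    0    1  |     -5 ]
R1 -> R1 − 3/4·R3
  [ 1  1/4  0  |  -11/2 ]
  [ 0    1  0  |      2 ]
  [ 0    0  1  |     -5 ]
R1 -> R1 − 1/4·R2
  [ 1  0  0  |  -6 ]
  [ 0  1  0  |   2 ]
  [ 0  0  1  |  -5 ]
Reading off the last column: u = -6, v = 2, w = -5.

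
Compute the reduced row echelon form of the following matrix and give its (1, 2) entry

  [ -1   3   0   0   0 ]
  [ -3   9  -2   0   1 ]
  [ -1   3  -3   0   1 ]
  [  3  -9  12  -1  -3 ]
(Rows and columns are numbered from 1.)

R1 ← -1·R1
  [  1  -3   0   0   0 ]
  [ -3   9  -2   0   1 ]
  [ -1   3  -3   0   1 ]
  [  3  -9  12  -1  -3 ]
R2 ← R2 + 3·R1
  [  1  -3   0   0   0 ]
  [  0   0  -2   0   1 ]
  [ -1   3  -3   0   1 ]
  [  3  -9  12  -1  -3 ]
R3 ← R3 + R1
  [ 1  -3   0   0   0 ]
  [ 0   0  -2   0   1 ]
  [ 0   0  -3   0   1 ]
  [ 3  -9  12  -1  -3 ]
R4 ← R4 − 3·R1
  [ 1  -3   0   0   0 ]
  [ 0   0  -2   0   1 ]
  [ 0   0  -3   0   1 ]
  [ 0   0  12  -1  -3 ]
R2 ← -1/2·R2
  [ 1  -3   0   0     0 ]
  [ 0   0   1   0  -1/2 ]
  [ 0   0  -3   0     1 ]
  [ 0   0  12  -1    -3 ]
R3 ← R3 + 3·R2
  [ 1  -3   0   0     0 ]
  [ 0   0   1   0  -1/2 ]
  [ 0   0   0   0  -1/2 ]
  [ 0   0  12  -1    -3 ]
R4 ← R4 − 12·R2
  [ 1  -3  0   0     0 ]
  [ 0   0  1   0  -1/2 ]
  [ 0   0  0   0  -1/2 ]
  [ 0   0  0  -1     3 ]
R3 <=> R4
  [ 1  -3  0   0     0 ]
  [ 0   0  1   0  -1/2 ]
  [ 0   0  0  -1     3 ]
  [ 0   0  0   0  -1/2 ]
R3 ← -1·R3
  [ 1  -3  0  0     0 ]
  [ 0   0  1  0  -1/2 ]
  [ 0   0  0  1    -3 ]
  [ 0   0  0  0  -1/2 ]
R4 ← -2·R4
  [ 1  -3  0  0     0 ]
  [ 0   0  1  0  -1/2 ]
  [ 0   0  0  1    -3 ]
  [ 0   0  0  0     1 ]
R3 ← R3 + 3·R4
  [ 1  -3  0  0     0 ]
  [ 0   0  1  0  -1/2 ]
  [ 0   0  0  1     0 ]
  [ 0   0  0  0     1 ]
R2 ← R2 + 1/2·R4
  [ 1  -3  0  0  0 ]
  [ 0   0  1  0  0 ]
  [ 0   0  0  1  0 ]
  [ 0   0  0  0  1 ]

-3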